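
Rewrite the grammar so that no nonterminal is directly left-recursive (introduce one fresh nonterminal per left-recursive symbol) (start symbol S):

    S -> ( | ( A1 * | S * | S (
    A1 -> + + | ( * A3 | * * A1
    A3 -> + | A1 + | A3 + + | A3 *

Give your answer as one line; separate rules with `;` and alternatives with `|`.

S, A3 are directly left-recursive.
For S: α = {*, (}, β = {(, ( A1 *}. Rewrite as S → β S' and S' → α S' | ε.
For A3: α = {+ +, *}, β = {+, A1 +}. Rewrite as A3 → β A3' and A3' → α A3' | ε.

S -> ( S' | ( A1 * S'; A1 -> + + | ( * A3 | * * A1; A3 -> + A3' | A1 + A3'; S' -> * S' | ( S' | epsilon; A3' -> + + A3' | * A3' | epsilon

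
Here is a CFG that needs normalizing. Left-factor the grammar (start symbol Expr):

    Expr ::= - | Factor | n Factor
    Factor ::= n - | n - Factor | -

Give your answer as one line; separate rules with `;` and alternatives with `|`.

Expr ::= - | Factor | n Factor; Factor ::= - | n - Factor1; Factor1 ::= ε | Factor

Factor has alternatives sharing prefix 'n -': factor to Factor → n - Factor1 with Factor1 → ε | Factor.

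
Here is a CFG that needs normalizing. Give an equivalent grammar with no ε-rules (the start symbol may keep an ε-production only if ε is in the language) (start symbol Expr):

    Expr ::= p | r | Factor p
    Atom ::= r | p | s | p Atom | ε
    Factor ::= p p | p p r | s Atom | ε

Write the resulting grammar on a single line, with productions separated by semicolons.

Expr ::= p | r | Factor p; Atom ::= r | p | s | p Atom; Factor ::= p p | p p r | s Atom | s

Nullable set = {Atom, Factor}.
ε ∉ L(G), so no ε-production is kept.
Expand every rule over subsets of its nullable positions: Factor → s Atom gives s Atom | s.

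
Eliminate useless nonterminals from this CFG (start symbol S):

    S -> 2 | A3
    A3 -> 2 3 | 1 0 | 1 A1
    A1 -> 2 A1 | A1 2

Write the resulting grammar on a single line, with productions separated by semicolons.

S -> 2 | A3; A3 -> 2 3 | 1 0

Generating nonterminals: {A3, S}.
Reachable from S after that: {A3, S}.
Removed useless symbols: {A1} and every production mentioning them.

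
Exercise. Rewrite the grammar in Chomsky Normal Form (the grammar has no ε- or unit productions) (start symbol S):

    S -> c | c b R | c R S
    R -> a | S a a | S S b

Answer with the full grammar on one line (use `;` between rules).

Introduce a nonterminal for each terminal appearing in a rule of length ≥ 2: X1 → c, X2 → b, X3 → a.
Binarize each right-hand side of length ≥ 3 by chaining fresh nonterminals (Y1, Y2, …): affected rules were S → X1 X2 R; S → X1 R S; R → S X3 X3; R → S S X2.

S -> c | X1 Y1 | X1 Y2; R -> a | S Y3 | S Y4; X1 -> c; X2 -> b; X3 -> a; Y1 -> X2 R; Y2 -> R S; Y3 -> X3 X3; Y4 -> S X2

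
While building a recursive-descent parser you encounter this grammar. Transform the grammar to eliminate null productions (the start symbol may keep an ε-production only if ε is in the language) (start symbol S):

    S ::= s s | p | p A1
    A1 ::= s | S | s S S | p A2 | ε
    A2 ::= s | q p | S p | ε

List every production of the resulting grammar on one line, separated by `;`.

S ::= s s | p | p A1; A1 ::= s | S | s S S | p A2 | p; A2 ::= s | q p | S p

Nullable nonterminals: {A1, A2}.
ε ∉ L(G), so no ε-production is kept.
Add the nullable-subset variants: A1 → p A2 gives p A2 | p.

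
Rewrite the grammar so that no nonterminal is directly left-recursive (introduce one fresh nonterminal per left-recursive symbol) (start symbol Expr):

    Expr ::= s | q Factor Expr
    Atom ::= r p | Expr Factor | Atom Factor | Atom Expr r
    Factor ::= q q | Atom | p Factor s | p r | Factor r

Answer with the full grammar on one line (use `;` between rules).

Left recursion appears on Atom, Factor.
For Atom: α = {Factor, Expr r}, β = {r p, Expr Factor}. Rewrite as Atom → β Atom1 and Atom1 → α Atom1 | ε.
For Factor: α = {r}, β = {q q, Atom, p Factor s, p r}. Rewrite as Factor → β Factor1 and Factor1 → α Factor1 | ε.

Expr ::= s | q Factor Expr; Atom ::= r p Atom1 | Expr Factor Atom1; Factor ::= q q Factor1 | Atom Factor1 | p Factor s Factor1 | p r Factor1; Atom1 ::= Factor Atom1 | Expr r Atom1 | ε; Factor1 ::= r Factor1 | ε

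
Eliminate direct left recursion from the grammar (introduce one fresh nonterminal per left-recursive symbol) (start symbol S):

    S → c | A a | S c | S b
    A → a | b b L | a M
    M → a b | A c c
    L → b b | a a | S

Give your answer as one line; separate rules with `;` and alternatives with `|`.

Directly left-recursive nonterminal: S.
For S: α = {c, b}, β = {c, A a}. Rewrite as S → β S' and S' → α S' | ε.

S → c S' | A a S'; A → a | b b L | a M; M → a b | A c c; L → b b | a a | S; S' → c S' | b S' | eps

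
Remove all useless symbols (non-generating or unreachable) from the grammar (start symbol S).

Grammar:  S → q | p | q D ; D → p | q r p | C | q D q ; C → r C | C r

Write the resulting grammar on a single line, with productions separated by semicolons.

Generating nonterminals: {D, S}.
Reachable from S after that: {D, S}.
Removed useless symbols: {C} and every production mentioning them.

S → q | p | q D; D → p | q r p | q D q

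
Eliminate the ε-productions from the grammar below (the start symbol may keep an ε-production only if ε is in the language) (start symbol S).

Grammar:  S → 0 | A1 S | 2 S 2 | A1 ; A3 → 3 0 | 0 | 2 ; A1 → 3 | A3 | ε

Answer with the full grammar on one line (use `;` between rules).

Nullable set = {A1, S}.
ε ∈ L(G) since S is nullable, so keep S → ε.
Add the nullable-subset variants: S → A1 S gives A1 S | A1. S → 2 S 2 gives 2 S 2 | 2 2.

S → 0 | A1 S | A1 | 2 S 2 | 2 2 | ε; A3 → 3 0 | 0 | 2; A1 → 3 | A3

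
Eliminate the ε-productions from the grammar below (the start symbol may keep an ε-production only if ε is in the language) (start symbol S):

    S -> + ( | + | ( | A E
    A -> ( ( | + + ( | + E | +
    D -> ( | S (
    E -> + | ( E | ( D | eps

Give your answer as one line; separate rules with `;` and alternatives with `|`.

S -> + ( | + | ( | A E | A; A -> ( ( | + + ( | + E | +; D -> ( | S (; E -> + | ( E | ( | ( D

Nullable nonterminals: {E}.
ε ∉ L(G), so no ε-production is kept.
Expand every rule over subsets of its nullable positions: S → A E gives A E | A. A → + E gives + E | +. E → ( E gives ( E | (.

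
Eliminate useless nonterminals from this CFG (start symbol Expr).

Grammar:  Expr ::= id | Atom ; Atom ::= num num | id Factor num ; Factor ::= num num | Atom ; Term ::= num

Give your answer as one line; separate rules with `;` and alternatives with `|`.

Expr ::= id | Atom; Atom ::= num num | id Factor num; Factor ::= num num | Atom

Generating nonterminals: {Atom, Expr, Factor, Term}.
Reachable from Expr after that: {Atom, Expr, Factor}.
Removed useless symbols: {Term} and every production mentioning them.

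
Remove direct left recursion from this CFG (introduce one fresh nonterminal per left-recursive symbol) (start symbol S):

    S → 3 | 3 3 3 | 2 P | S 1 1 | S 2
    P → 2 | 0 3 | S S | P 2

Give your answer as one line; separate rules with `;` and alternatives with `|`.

S → 3 S' | 3 3 3 S' | 2 P S'; P → 2 P' | 0 3 P' | S S P'; S' → 1 1 S' | 2 S' | ε; P' → 2 P' | ε

S, P are directly left-recursive.
For S: α = {1 1, 2}, β = {3, 3 3 3, 2 P}. Rewrite as S → β S' and S' → α S' | ε.
For P: α = {2}, β = {2, 0 3, S S}. Rewrite as P → β P' and P' → α P' | ε.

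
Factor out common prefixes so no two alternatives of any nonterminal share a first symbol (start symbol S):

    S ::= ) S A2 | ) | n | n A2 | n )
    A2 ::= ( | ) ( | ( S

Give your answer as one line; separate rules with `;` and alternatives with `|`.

S has alternatives sharing prefix 'n': factor to S → n S' with S' → ε | A2 | ).
S has alternatives sharing prefix ')': factor to S → ) S'' with S'' → S A2 | ε.
A2 has alternatives sharing prefix '(': factor to A2 → ( A2' with A2' → ε | S.

S ::= n S' | ) S''; A2 ::= ) ( | ( A2'; S' ::= ε | A2 | ); S'' ::= S A2 | ε; A2' ::= ε | S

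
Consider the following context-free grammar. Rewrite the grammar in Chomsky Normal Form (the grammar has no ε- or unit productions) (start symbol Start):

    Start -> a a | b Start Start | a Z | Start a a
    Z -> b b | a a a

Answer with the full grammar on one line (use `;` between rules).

Introduce a nonterminal for each terminal appearing in a rule of length ≥ 2: X1 → a, X2 → b.
Binarize each right-hand side of length ≥ 3 by chaining fresh nonterminals (Y1, Y2, …): affected rules were Start → X2 Start Start; Start → Start X1 X1; Z → X1 X1 X1.

Start -> X1 X1 | X2 Y1 | X1 Z | Start Y2; Z -> X2 X2 | X1 Y3; X1 -> a; X2 -> b; Y1 -> Start Start; Y2 -> X1 X1; Y3 -> X1 X1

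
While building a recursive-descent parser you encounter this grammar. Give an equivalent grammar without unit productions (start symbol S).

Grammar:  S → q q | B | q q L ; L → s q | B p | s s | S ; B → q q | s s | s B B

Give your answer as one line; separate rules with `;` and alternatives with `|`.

Unit pairs: L ⇒* {B, S}; S ⇒* {B}.
Replace each nonterminal's rules with the union of the non-unit rules of every nonterminal it unit-derives.

S → q q | s s | s B B | q q L; L → s q | B p | s s | q q | s B B | q q L; B → q q | s s | s B B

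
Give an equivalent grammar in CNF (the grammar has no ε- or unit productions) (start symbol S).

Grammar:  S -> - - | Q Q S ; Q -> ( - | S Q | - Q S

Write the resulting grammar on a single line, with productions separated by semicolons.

Introduce a nonterminal for each terminal appearing in a rule of length ≥ 2: X1 → -, X2 → (.
Binarize each right-hand side of length ≥ 3 by chaining fresh nonterminals (Y1, Y2, …): affected rules were S → Q Q S; Q → X1 Q S.

S -> X1 X1 | Q Y1; Q -> X2 X1 | S Q | X1 Y2; X1 -> -; X2 -> (; Y1 -> Q S; Y2 -> Q S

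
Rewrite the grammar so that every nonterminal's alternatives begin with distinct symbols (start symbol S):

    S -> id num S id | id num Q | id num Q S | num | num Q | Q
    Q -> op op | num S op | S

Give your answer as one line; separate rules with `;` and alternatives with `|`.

S has alternatives sharing prefix 'id num': factor to S → id num S' with S' → S id | Q | Q S.
S has alternatives sharing prefix 'num': factor to S → num S'' with S'' → ε | Q.
S' has alternatives sharing prefix 'Q': factor to S' → Q S''' with S''' → ε | S.

S -> Q | id num S' | num S''; Q -> op op | num S op | S; S' -> S id | Q S'''; S'' -> ε | Q; S''' -> ε | S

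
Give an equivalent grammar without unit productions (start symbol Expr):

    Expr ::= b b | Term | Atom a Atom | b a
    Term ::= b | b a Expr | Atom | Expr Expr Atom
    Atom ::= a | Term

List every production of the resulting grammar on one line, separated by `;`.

Unit pairs: Atom ⇒* {Term}; Expr ⇒* {Atom, Term}; Term ⇒* {Atom}.
For every A with A ⇒* B via unit rules, add B's non-unit alternatives to A; then delete every rule of the form X → Y.

Expr ::= b | b a Expr | Expr Expr Atom | a | b b | Atom a Atom | b a; Term ::= b | b a Expr | Expr Expr Atom | a; Atom ::= b | b a Expr | Expr Expr Atom | a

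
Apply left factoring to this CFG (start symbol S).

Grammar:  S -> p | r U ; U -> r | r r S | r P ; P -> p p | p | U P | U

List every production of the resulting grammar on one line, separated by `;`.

S -> p | r U; U -> r U'; P -> p P' | U P''; U' -> eps | r S | P; P' -> p | eps; P'' -> P | eps

U has alternatives sharing prefix 'r': factor to U → r U' with U' → ε | r S | P.
P has alternatives sharing prefix 'p': factor to P → p P' with P' → p | ε.
P has alternatives sharing prefix 'U': factor to P → U P'' with P'' → P | ε.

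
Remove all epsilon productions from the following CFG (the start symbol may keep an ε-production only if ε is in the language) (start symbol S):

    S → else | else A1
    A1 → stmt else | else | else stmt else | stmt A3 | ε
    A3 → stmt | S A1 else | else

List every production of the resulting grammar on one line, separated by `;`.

Nullable nonterminals: {A1}.
ε ∉ L(G), so no ε-production is kept.
Expand every rule over subsets of its nullable positions: A3 → S A1 else gives S A1 else | S else.

S → else | else A1; A1 → stmt else | else | else stmt else | stmt A3; A3 → stmt | S A1 else | S else | else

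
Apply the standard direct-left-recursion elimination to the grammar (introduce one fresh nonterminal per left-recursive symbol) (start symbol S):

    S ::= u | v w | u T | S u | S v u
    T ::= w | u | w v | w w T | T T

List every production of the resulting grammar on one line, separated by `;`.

S ::= u S' | v w S' | u T S'; T ::= w T' | u T' | w v T' | w w T T'; S' ::= u S' | v u S' | eps; T' ::= T T' | eps

Directly left-recursive nonterminals: S, T.
For S: α = {u, v u}, β = {u, v w, u T}. Rewrite as S → β S' and S' → α S' | ε.
For T: α = {T}, β = {w, u, w v, w w T}. Rewrite as T → β T' and T' → α T' | ε.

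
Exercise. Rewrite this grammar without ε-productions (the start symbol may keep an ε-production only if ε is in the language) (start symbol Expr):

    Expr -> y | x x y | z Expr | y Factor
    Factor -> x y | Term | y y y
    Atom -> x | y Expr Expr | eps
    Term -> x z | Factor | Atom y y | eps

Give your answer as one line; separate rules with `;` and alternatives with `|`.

Expr -> y | x x y | z Expr | y Factor; Factor -> x y | Term | y y y; Atom -> x | y Expr Expr; Term -> x z | Factor | Atom y y | y y

The nullable symbols are {Atom, Factor, Term}.
ε ∉ L(G), so no ε-production is kept.
Expand every rule over subsets of its nullable positions: Term → Atom y y gives Atom y y | y y.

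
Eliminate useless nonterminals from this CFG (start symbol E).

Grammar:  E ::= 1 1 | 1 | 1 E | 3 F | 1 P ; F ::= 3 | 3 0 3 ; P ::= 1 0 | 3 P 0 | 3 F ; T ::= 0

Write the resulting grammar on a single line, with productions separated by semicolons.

E ::= 1 1 | 1 | 1 E | 3 F | 1 P; F ::= 3 | 3 0 3; P ::= 1 0 | 3 P 0 | 3 F

Generating nonterminals: {E, F, P, T}.
Reachable from E after that: {E, F, P}.
Removed useless symbols: {T} and every production mentioning them.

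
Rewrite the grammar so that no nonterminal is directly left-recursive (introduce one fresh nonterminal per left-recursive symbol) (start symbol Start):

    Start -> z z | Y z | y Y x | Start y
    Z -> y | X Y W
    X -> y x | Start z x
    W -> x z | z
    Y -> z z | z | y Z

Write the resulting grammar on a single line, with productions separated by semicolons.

Start -> z z Start1 | Y z Start1 | y Y x Start1; Z -> y | X Y W; X -> y x | Start z x; W -> x z | z; Y -> z z | z | y Z; Start1 -> y Start1 | epsilon

Left recursion appears on Start.
For Start: α = {y}, β = {z z, Y z, y Y x}. Rewrite as Start → β Start1 and Start1 → α Start1 | ε.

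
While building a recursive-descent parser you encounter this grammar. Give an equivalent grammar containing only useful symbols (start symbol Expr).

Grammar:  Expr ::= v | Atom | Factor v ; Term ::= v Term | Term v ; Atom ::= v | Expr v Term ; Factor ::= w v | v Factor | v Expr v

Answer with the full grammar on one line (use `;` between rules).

Generating nonterminals: {Atom, Expr, Factor}.
Reachable from Expr after that: {Atom, Expr, Factor}.
Removed useless symbols: {Term} and every production mentioning them.

Expr ::= v | Atom | Factor v; Atom ::= v; Factor ::= w v | v Factor | v Expr v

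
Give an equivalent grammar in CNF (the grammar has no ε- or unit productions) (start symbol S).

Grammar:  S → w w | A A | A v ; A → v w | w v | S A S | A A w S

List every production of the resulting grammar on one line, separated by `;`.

Introduce a nonterminal for each terminal appearing in a rule of length ≥ 2: X1 → w, X2 → v.
Binarize each right-hand side of length ≥ 3 by chaining fresh nonterminals (Y1, Y2, …): affected rules were A → S A S; A → A A X1 S.

S → X1 X1 | A A | A X2; A → X2 X1 | X1 X2 | S Y1 | A Y2; X1 → w; X2 → v; Y1 → A S; Y2 → A Y3; Y3 → X1 S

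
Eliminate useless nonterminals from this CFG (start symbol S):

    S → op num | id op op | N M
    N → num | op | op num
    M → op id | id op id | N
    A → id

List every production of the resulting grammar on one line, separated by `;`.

Generating nonterminals: {A, M, N, S}.
Reachable from S after that: {M, N, S}.
Removed useless symbols: {A} and every production mentioning them.

S → op num | id op op | N M; N → num | op | op num; M → op id | id op id | N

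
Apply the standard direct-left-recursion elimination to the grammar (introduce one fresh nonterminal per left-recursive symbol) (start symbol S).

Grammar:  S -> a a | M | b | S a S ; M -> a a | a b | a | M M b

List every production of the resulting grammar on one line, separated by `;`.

Directly left-recursive nonterminals: S, M.
For S: α = {a S}, β = {a a, M, b}. Rewrite as S → β S' and S' → α S' | ε.
For M: α = {M b}, β = {a a, a b, a}. Rewrite as M → β M' and M' → α M' | ε.

S -> a a S' | M S' | b S'; M -> a a M' | a b M' | a M'; S' -> a S S' | ε; M' -> M b M' | ε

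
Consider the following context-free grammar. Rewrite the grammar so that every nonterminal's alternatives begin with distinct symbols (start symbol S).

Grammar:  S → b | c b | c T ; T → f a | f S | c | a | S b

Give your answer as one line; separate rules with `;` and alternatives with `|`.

S → b | c S'; T → c | a | S b | f T'; S' → b | T; T' → a | S

S has alternatives sharing prefix 'c': factor to S → c S' with S' → b | T.
T has alternatives sharing prefix 'f': factor to T → f T' with T' → a | S.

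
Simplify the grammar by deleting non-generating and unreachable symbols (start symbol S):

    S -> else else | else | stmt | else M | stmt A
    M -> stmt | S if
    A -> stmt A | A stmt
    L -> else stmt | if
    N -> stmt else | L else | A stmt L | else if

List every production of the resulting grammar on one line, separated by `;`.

Generating nonterminals: {L, M, N, S}.
Reachable from S after that: {M, S}.
Removed useless symbols: {A, L, N} and every production mentioning them.

S -> else else | else | stmt | else M; M -> stmt | S if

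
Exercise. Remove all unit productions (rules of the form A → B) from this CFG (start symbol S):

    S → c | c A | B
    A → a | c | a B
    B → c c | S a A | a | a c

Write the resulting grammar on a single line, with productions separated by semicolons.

S → c c | S a A | a | a c | c | c A; A → a | c | a B; B → c c | S a A | a | a c

Unit pairs: S ⇒* {B}.
For each unit pair (A, B), copy every non-unit production of B to A, then drop all unit productions.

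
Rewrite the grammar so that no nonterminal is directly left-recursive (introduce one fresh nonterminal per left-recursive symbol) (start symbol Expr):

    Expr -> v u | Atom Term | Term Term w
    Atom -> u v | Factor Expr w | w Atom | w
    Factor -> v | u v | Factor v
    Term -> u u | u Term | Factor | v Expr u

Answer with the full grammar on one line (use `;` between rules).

Expr -> v u | Atom Term | Term Term w; Atom -> u v | Factor Expr w | w Atom | w; Factor -> v Factor1 | u v Factor1; Term -> u u | u Term | Factor | v Expr u; Factor1 -> v Factor1 | ε

Left recursion appears on Factor.
For Factor: α = {v}, β = {v, u v}. Rewrite as Factor → β Factor1 and Factor1 → α Factor1 | ε.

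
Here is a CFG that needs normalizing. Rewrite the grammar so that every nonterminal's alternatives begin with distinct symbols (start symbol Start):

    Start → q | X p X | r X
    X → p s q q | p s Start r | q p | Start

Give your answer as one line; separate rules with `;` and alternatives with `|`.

X has alternatives sharing prefix 'p s': factor to X → p s X1 with X1 → q q | Start r.

Start → q | X p X | r X; X → q p | Start | p s X1; X1 → q q | Start r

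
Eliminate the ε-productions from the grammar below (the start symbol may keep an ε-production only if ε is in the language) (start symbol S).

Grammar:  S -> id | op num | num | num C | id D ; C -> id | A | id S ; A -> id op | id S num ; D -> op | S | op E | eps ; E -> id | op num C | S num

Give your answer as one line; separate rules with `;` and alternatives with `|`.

Nullable nonterminals: {D}.
ε ∉ L(G), so no ε-production is kept.

S -> id | op num | num | num C | id D; C -> id | A | id S; A -> id op | id S num; D -> op | S | op E; E -> id | op num C | S num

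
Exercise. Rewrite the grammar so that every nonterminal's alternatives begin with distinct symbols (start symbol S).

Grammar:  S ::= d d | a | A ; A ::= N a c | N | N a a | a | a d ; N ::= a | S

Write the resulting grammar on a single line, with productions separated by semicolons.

A has alternatives sharing prefix 'N': factor to A → N A' with A' → a c | ε | a a.
A has alternatives sharing prefix 'a': factor to A → a A'' with A'' → ε | d.
A' has alternatives sharing prefix 'a': factor to A' → a A''' with A''' → c | a.

S ::= d d | a | A; A ::= N A' | a A''; N ::= a | S; A' ::= eps | a A'''; A'' ::= eps | d; A''' ::= c | a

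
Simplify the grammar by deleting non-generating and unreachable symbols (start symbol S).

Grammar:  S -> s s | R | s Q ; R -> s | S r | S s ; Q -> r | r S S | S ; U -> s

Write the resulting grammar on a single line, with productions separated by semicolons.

S -> s s | R | s Q; R -> s | S r | S s; Q -> r | r S S | S

Generating nonterminals: {Q, R, S, U}.
Reachable from S after that: {Q, R, S}.
Removed useless symbols: {U} and every production mentioning them.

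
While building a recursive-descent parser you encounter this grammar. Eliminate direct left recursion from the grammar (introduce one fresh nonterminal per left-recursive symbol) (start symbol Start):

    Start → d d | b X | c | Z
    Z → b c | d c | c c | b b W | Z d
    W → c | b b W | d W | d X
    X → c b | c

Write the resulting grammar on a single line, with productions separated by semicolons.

Z is directly left-recursive.
For Z: α = {d}, β = {b c, d c, c c, b b W}. Rewrite as Z → β Z1 and Z1 → α Z1 | ε.

Start → d d | b X | c | Z; Z → b c Z1 | d c Z1 | c c Z1 | b b W Z1; W → c | b b W | d W | d X; X → c b | c; Z1 → d Z1 | ε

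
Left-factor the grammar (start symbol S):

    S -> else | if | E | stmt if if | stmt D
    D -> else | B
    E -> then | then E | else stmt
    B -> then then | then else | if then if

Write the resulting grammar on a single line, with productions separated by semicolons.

S has alternatives sharing prefix 'stmt': factor to S → stmt S' with S' → if if | D.
E has alternatives sharing prefix 'then': factor to E → then E' with E' → ε | E.
B has alternatives sharing prefix 'then': factor to B → then B' with B' → then | else.

S -> else | if | E | stmt S'; D -> else | B; E -> else stmt | then E'; B -> if then if | then B'; S' -> if if | D; E' -> ε | E; B' -> then | else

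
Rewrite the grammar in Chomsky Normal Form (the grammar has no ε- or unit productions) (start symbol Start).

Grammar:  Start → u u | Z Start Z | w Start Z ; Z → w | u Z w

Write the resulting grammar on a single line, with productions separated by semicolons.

Introduce a nonterminal for each terminal appearing in a rule of length ≥ 2: X1 → u, X2 → w.
Binarize each right-hand side of length ≥ 3 by chaining fresh nonterminals (Y1, Y2, …): affected rules were Start → Z Start Z; Start → X2 Start Z; Z → X1 Z X2.

Start → X1 X1 | Z Y1 | X2 Y2; Z → w | X1 Y3; X1 → u; X2 → w; Y1 → Start Z; Y2 → Start Z; Y3 → Z X2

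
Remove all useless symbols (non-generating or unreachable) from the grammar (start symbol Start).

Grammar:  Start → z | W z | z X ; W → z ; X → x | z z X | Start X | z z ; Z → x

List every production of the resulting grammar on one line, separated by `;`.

Generating nonterminals: {Start, W, X, Z}.
Reachable from Start after that: {Start, W, X}.
Removed useless symbols: {Z} and every production mentioning them.

Start → z | W z | z X; W → z; X → x | z z X | Start X | z z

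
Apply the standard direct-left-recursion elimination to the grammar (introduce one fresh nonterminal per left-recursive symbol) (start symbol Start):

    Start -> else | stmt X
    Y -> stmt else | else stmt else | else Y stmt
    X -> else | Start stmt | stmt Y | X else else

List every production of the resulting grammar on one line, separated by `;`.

Left recursion appears on X.
For X: α = {else else}, β = {else, Start stmt, stmt Y}. Rewrite as X → β X1 and X1 → α X1 | ε.

Start -> else | stmt X; Y -> stmt else | else stmt else | else Y stmt; X -> else X1 | Start stmt X1 | stmt Y X1; X1 -> else else X1 | ε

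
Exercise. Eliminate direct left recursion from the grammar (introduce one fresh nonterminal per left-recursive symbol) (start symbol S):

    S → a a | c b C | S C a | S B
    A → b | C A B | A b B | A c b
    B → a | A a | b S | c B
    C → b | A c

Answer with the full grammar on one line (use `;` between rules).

Directly left-recursive nonterminals: S, A.
For S: α = {C a, B}, β = {a a, c b C}. Rewrite as S → β S' and S' → α S' | ε.
For A: α = {b B, c b}, β = {b, C A B}. Rewrite as A → β A' and A' → α A' | ε.

S → a a S' | c b C S'; A → b A' | C A B A'; B → a | A a | b S | c B; C → b | A c; S' → C a S' | B S' | ε; A' → b B A' | c b A' | ε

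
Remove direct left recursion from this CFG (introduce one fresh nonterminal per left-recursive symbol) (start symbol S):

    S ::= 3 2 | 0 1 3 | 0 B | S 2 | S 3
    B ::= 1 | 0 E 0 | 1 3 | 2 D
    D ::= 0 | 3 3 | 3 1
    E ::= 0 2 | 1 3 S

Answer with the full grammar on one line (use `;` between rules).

S ::= 3 2 S' | 0 1 3 S' | 0 B S'; B ::= 1 | 0 E 0 | 1 3 | 2 D; D ::= 0 | 3 3 | 3 1; E ::= 0 2 | 1 3 S; S' ::= 2 S' | 3 S' | ε

S is directly left-recursive.
For S: α = {2, 3}, β = {3 2, 0 1 3, 0 B}. Rewrite as S → β S' and S' → α S' | ε.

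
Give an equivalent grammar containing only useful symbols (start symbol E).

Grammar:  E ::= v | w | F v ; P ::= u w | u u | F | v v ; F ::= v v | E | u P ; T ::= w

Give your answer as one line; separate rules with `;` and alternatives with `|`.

Generating nonterminals: {E, F, P, T}.
Reachable from E after that: {E, F, P}.
Removed useless symbols: {T} and every production mentioning them.

E ::= v | w | F v; P ::= u w | u u | F | v v; F ::= v v | E | u P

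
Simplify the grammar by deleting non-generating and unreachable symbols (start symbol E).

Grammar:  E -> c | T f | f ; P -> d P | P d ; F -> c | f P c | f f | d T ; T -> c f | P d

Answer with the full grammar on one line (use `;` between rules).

E -> c | T f | f; T -> c f

Generating nonterminals: {E, F, T}.
Reachable from E after that: {E, T}.
Removed useless symbols: {F, P} and every production mentioning them.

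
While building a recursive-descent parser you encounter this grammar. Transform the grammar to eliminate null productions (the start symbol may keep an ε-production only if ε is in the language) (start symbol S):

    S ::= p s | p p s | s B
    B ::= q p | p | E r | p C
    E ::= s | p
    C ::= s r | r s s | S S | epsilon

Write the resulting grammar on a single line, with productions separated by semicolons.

Nullable nonterminals: {C}.
ε ∉ L(G), so no ε-production is kept.

S ::= p s | p p s | s B; B ::= q p | p | E r | p C; E ::= s | p; C ::= s r | r s s | S S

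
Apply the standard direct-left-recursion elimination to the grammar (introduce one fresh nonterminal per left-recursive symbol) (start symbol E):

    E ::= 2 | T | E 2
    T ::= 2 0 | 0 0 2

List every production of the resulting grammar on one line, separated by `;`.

E is directly left-recursive.
For E: α = {2}, β = {2, T}. Rewrite as E → β E' and E' → α E' | ε.

E ::= 2 E' | T E'; T ::= 2 0 | 0 0 2; E' ::= 2 E' | ε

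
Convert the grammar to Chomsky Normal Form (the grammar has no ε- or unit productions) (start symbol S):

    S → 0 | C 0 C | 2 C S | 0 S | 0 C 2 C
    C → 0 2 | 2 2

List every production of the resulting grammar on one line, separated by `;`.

S → 0 | C Y1 | X2 Y2 | X1 S | X1 Y3; C → X1 X2 | X2 X2; X1 → 0; X2 → 2; Y1 → X1 C; Y2 → C S; Y3 → C Y4; Y4 → X2 C

Introduce a nonterminal for each terminal appearing in a rule of length ≥ 2: X1 → 0, X2 → 2.
Binarize each right-hand side of length ≥ 3 by chaining fresh nonterminals (Y1, Y2, …): affected rules were S → C X1 C; S → X2 C S; S → X1 C X2 C.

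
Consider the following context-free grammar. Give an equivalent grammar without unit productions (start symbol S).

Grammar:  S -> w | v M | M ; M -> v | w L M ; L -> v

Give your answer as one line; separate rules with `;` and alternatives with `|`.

S -> w | v M | v | w L M; M -> v | w L M; L -> v

Unit pairs: S ⇒* {M}.
For every A with A ⇒* B via unit rules, add B's non-unit alternatives to A; then delete every rule of the form X → Y.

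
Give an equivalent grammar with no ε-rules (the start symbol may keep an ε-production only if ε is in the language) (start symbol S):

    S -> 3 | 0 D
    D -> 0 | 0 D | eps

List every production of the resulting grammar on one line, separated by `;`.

S -> 3 | 0 D | 0; D -> 0 | 0 D

The nullable symbols are {D}.
ε ∉ L(G), so no ε-production is kept.
Expand every rule over subsets of its nullable positions: S → 0 D gives 0 D | 0.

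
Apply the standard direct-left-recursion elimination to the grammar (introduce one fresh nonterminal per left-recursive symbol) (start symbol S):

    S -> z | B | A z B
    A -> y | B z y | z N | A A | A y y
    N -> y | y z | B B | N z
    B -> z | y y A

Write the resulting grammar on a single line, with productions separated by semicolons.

Left recursion appears on A, N.
For A: α = {A, y y}, β = {y, B z y, z N}. Rewrite as A → β A' and A' → α A' | ε.
For N: α = {z}, β = {y, y z, B B}. Rewrite as N → β N' and N' → α N' | ε.

S -> z | B | A z B; A -> y A' | B z y A' | z N A'; N -> y N' | y z N' | B B N'; B -> z | y y A; A' -> A A' | y y A' | eps; N' -> z N' | eps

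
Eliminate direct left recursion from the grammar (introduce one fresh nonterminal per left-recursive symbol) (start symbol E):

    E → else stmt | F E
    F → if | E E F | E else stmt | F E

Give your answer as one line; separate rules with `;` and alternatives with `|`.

F is directly left-recursive.
For F: α = {E}, β = {if, E E F, E else stmt}. Rewrite as F → β F' and F' → α F' | ε.

E → else stmt | F E; F → if F' | E E F F' | E else stmt F'; F' → E F' | epsilon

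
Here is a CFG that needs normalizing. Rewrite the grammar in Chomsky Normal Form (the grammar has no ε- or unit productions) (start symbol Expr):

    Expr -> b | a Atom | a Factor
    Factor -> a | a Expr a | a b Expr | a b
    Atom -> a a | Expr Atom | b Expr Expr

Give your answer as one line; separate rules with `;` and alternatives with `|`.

Introduce a nonterminal for each terminal appearing in a rule of length ≥ 2: X1 → a, X2 → b.
Binarize each right-hand side of length ≥ 3 by chaining fresh nonterminals (Y1, Y2, …): affected rules were Factor → X1 Expr X1; Factor → X1 X2 Expr; Atom → X2 Expr Expr.

Expr -> b | X1 Atom | X1 Factor; Factor -> a | X1 Y1 | X1 Y2 | X1 X2; Atom -> X1 X1 | Expr Atom | X2 Y3; X1 -> a; X2 -> b; Y1 -> Expr X1; Y2 -> X2 Expr; Y3 -> Expr Expr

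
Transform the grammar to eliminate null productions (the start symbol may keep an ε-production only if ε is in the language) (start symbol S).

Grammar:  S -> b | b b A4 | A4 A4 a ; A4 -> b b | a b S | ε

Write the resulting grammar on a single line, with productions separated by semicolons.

S -> b | b b A4 | b b | A4 A4 a | A4 a | a; A4 -> b b | a b S

Nullable nonterminals: {A4}.
ε ∉ L(G), so no ε-production is kept.
Expand every rule over subsets of its nullable positions: S → b b A4 gives b b A4 | b b. S → A4 A4 a gives A4 A4 a | A4 a | a.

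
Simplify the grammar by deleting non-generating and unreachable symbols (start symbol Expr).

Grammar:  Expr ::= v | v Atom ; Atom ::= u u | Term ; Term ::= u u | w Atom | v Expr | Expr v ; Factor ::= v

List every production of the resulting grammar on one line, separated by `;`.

Expr ::= v | v Atom; Atom ::= u u | Term; Term ::= u u | w Atom | v Expr | Expr v

Generating nonterminals: {Atom, Expr, Factor, Term}.
Reachable from Expr after that: {Atom, Expr, Term}.
Removed useless symbols: {Factor} and every production mentioning them.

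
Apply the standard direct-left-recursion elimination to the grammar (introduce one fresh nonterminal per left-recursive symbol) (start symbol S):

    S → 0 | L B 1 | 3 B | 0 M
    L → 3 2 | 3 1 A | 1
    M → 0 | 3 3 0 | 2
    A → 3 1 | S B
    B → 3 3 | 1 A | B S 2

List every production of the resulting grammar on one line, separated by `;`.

S → 0 | L B 1 | 3 B | 0 M; L → 3 2 | 3 1 A | 1; M → 0 | 3 3 0 | 2; A → 3 1 | S B; B → 3 3 B' | 1 A B'; B' → S 2 B' | ε

Directly left-recursive nonterminal: B.
For B: α = {S 2}, β = {3 3, 1 A}. Rewrite as B → β B' and B' → α B' | ε.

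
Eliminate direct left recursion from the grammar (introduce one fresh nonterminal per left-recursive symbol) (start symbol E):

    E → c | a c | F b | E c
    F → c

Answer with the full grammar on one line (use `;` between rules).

E → c E' | a c E' | F b E'; F → c; E' → c E' | ε

E is directly left-recursive.
For E: α = {c}, β = {c, a c, F b}. Rewrite as E → β E' and E' → α E' | ε.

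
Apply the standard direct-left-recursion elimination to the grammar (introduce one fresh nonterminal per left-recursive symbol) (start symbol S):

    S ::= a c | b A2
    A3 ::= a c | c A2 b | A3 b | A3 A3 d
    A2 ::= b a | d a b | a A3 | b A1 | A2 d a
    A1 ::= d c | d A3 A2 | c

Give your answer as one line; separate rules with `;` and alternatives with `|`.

S ::= a c | b A2; A3 ::= a c A3' | c A2 b A3'; A2 ::= b a A2' | d a b A2' | a A3 A2' | b A1 A2'; A1 ::= d c | d A3 A2 | c; A3' ::= b A3' | A3 d A3' | ε; A2' ::= d a A2' | ε

Directly left-recursive nonterminals: A3, A2.
For A3: α = {b, A3 d}, β = {a c, c A2 b}. Rewrite as A3 → β A3' and A3' → α A3' | ε.
For A2: α = {d a}, β = {b a, d a b, a A3, b A1}. Rewrite as A2 → β A2' and A2' → α A2' | ε.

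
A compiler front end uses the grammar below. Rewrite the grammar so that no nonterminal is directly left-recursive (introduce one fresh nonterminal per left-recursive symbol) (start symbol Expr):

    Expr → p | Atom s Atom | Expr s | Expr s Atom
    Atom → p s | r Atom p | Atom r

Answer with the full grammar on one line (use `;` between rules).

Directly left-recursive nonterminals: Expr, Atom.
For Expr: α = {s, s Atom}, β = {p, Atom s Atom}. Rewrite as Expr → β Expr1 and Expr1 → α Expr1 | ε.
For Atom: α = {r}, β = {p s, r Atom p}. Rewrite as Atom → β Atom1 and Atom1 → α Atom1 | ε.

Expr → p Expr1 | Atom s Atom Expr1; Atom → p s Atom1 | r Atom p Atom1; Expr1 → s Expr1 | s Atom Expr1 | epsilon; Atom1 → r Atom1 | epsilon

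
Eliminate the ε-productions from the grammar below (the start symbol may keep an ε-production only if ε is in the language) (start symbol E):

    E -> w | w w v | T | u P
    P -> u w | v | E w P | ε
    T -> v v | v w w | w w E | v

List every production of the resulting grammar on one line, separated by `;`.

The nullable symbols are {P}.
ε ∉ L(G), so no ε-production is kept.
Add the nullable-subset variants: E → u P gives u P | u. P → E w P gives E w P | E w.

E -> w | w w v | T | u P | u; P -> u w | v | E w P | E w; T -> v v | v w w | w w E | v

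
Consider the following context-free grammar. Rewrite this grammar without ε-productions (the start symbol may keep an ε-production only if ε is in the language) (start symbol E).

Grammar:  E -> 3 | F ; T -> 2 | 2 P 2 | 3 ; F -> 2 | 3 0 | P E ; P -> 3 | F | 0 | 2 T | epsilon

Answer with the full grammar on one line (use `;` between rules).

E -> 3 | F; T -> 2 | 2 P 2 | 2 2 | 3; F -> 2 | 3 0 | P E | E; P -> 3 | F | 0 | 2 T

Nullable set = {P}.
ε ∉ L(G), so no ε-production is kept.
For each production, add variants omitting each subset of nullable occurrences: T → 2 P 2 gives 2 P 2 | 2 2. F → P E gives P E | E.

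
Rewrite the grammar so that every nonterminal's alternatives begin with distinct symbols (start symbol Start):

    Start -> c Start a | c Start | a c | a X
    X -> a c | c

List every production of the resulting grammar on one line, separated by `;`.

Start has alternatives sharing prefix 'c Start': factor to Start → c Start Start1 with Start1 → a | ε.
Start has alternatives sharing prefix 'a': factor to Start → a Start2 with Start2 → c | X.

Start -> c Start Start1 | a Start2; X -> a c | c; Start1 -> a | ε; Start2 -> c | X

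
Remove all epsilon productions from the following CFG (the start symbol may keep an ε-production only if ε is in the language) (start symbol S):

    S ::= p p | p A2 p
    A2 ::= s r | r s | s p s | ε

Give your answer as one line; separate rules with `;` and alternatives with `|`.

Nullable set = {A2}.
ε ∉ L(G), so no ε-production is kept.

S ::= p p | p A2 p; A2 ::= s r | r s | s p s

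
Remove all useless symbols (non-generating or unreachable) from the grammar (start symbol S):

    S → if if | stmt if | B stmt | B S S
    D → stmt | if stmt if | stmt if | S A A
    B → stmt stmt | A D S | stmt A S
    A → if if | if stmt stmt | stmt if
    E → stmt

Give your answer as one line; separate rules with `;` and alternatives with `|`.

S → if if | stmt if | B stmt | B S S; D → stmt | if stmt if | stmt if | S A A; B → stmt stmt | A D S | stmt A S; A → if if | if stmt stmt | stmt if

Generating nonterminals: {A, B, D, E, S}.
Reachable from S after that: {A, B, D, S}.
Removed useless symbols: {E} and every production mentioning them.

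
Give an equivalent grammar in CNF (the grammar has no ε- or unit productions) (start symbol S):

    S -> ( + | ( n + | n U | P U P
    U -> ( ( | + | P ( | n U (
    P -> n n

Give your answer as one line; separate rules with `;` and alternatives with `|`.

Introduce a nonterminal for each terminal appearing in a rule of length ≥ 2: X1 → (, X2 → +, X3 → n.
Binarize each right-hand side of length ≥ 3 by chaining fresh nonterminals (Y1, Y2, …): affected rules were S → X1 X3 X2; S → P U P; U → X3 U X1.

S -> X1 X2 | X1 Y1 | X3 U | P Y2; U -> X1 X1 | + | P X1 | X3 Y3; P -> X3 X3; X1 -> (; X2 -> +; X3 -> n; Y1 -> X3 X2; Y2 -> U P; Y3 -> U X1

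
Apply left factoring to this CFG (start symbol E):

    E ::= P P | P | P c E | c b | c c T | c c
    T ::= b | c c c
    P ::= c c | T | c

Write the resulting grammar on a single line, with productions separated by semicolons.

E has alternatives sharing prefix 'P': factor to E → P E' with E' → P | ε | c E.
E has alternatives sharing prefix 'c': factor to E → c E'' with E'' → b | c T | c.
P has alternatives sharing prefix 'c': factor to P → c P' with P' → c | ε.
E'' has alternatives sharing prefix 'c': factor to E'' → c E''' with E''' → T | ε.

E ::= P E' | c E''; T ::= b | c c c; P ::= T | c P'; E' ::= P | ε | c E; E'' ::= b | c E'''; P' ::= c | ε; E''' ::= T | ε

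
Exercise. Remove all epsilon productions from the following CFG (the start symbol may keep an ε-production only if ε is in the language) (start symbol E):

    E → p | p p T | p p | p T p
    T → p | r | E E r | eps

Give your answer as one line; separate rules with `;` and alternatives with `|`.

The nullable symbols are {T}.
ε ∉ L(G), so no ε-production is kept.
Expand every rule over subsets of its nullable positions: E → p p T gives p p T | p p.

E → p | p p T | p p | p T p; T → p | r | E E r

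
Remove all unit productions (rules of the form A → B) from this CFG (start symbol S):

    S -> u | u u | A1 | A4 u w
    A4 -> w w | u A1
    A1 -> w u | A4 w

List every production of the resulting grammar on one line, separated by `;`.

Unit pairs: S ⇒* {A1}.
For every A with A ⇒* B via unit rules, add B's non-unit alternatives to A; then delete every rule of the form X → Y.

S -> w u | A4 w | u | u u | A4 u w; A4 -> w w | u A1; A1 -> w u | A4 w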